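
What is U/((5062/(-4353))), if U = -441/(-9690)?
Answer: -639891/16350260 ≈ -0.039136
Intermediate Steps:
U = 147/3230 (U = -441*(-1/9690) = 147/3230 ≈ 0.045511)
U/((5062/(-4353))) = 147/(3230*((5062/(-4353)))) = 147/(3230*((5062*(-1/4353)))) = 147/(3230*(-5062/4353)) = (147/3230)*(-4353/5062) = -639891/16350260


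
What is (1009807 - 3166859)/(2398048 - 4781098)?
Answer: 1078526/1191525 ≈ 0.90516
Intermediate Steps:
(1009807 - 3166859)/(2398048 - 4781098) = -2157052/(-2383050) = -2157052*(-1/2383050) = 1078526/1191525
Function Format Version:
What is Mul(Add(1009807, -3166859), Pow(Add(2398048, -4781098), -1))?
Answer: Rational(1078526, 1191525) ≈ 0.90516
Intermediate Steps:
Mul(Add(1009807, -3166859), Pow(Add(2398048, -4781098), -1)) = Mul(-2157052, Pow(-2383050, -1)) = Mul(-2157052, Rational(-1, 2383050)) = Rational(1078526, 1191525)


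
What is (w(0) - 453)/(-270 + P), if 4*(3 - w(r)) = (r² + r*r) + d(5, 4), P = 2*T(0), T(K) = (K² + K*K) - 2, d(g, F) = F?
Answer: 451/274 ≈ 1.6460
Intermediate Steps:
T(K) = -2 + 2*K² (T(K) = (K² + K²) - 2 = 2*K² - 2 = -2 + 2*K²)
P = -4 (P = 2*(-2 + 2*0²) = 2*(-2 + 2*0) = 2*(-2 + 0) = 2*(-2) = -4)
w(r) = 2 - r²/2 (w(r) = 3 - ((r² + r*r) + 4)/4 = 3 - ((r² + r²) + 4)/4 = 3 - (2*r² + 4)/4 = 3 - (4 + 2*r²)/4 = 3 + (-1 - r²/2) = 2 - r²/2)
(w(0) - 453)/(-270 + P) = ((2 - ½*0²) - 453)/(-270 - 4) = ((2 - ½*0) - 453)/(-274) = ((2 + 0) - 453)*(-1/274) = (2 - 453)*(-1/274) = -451*(-1/274) = 451/274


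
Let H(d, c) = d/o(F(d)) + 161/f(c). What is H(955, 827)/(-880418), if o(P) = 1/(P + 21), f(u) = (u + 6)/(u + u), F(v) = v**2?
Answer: -51824752856/52384871 ≈ -989.31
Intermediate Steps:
f(u) = (6 + u)/(2*u) (f(u) = (6 + u)/((2*u)) = (6 + u)*(1/(2*u)) = (6 + u)/(2*u))
o(P) = 1/(21 + P)
H(d, c) = d*(21 + d**2) + 322*c/(6 + c) (H(d, c) = d/(1/(21 + d**2)) + 161/(((6 + c)/(2*c))) = d*(21 + d**2) + 161*(2*c/(6 + c)) = d*(21 + d**2) + 322*c/(6 + c))
H(955, 827)/(-880418) = ((322*827 + 955*(6 + 827)*(21 + 955**2))/(6 + 827))/(-880418) = ((266294 + 955*833*(21 + 912025))/833)*(-1/880418) = ((266294 + 955*833*912046)/833)*(-1/880418) = ((266294 + 725546273690)/833)*(-1/880418) = ((1/833)*725546539984)*(-1/880418) = (103649505712/119)*(-1/880418) = -51824752856/52384871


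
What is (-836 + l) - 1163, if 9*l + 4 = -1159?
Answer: -19154/9 ≈ -2128.2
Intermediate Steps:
l = -1163/9 (l = -4/9 + (⅑)*(-1159) = -4/9 - 1159/9 = -1163/9 ≈ -129.22)
(-836 + l) - 1163 = (-836 - 1163/9) - 1163 = -8687/9 - 1163 = -19154/9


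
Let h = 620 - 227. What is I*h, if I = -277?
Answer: -108861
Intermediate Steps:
h = 393
I*h = -277*393 = -108861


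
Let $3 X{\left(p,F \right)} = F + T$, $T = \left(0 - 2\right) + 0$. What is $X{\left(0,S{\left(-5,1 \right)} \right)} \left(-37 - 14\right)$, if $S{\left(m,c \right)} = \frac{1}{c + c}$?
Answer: $\frac{51}{2} \approx 25.5$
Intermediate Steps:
$S{\left(m,c \right)} = \frac{1}{2 c}$
$T = -2$ ($T = -2 + 0 = -2$)
$X{\left(p,F \right)} = - \frac{2}{3} + \frac{F}{3}$ ($X{\left(p,F \right)} = \frac{F - 2}{3} = \frac{-2 + F}{3} = - \frac{2}{3} + \frac{F}{3}$)
$X{\left(0,S{\left(-5,1 \right)} \right)} \left(-37 - 14\right) = \left(- \frac{2}{3} + \frac{\frac{1}{2} \cdot 1^{-1}}{3}\right) \left(-37 - 14\right) = \left(- \frac{2}{3} + \frac{\frac{1}{2} \cdot 1}{3}\right) \left(-51\right) = \left(- \frac{2}{3} + \frac{1}{3} \cdot \frac{1}{2}\right) \left(-51\right) = \left(- \frac{2}{3} + \frac{1}{6}\right) \left(-51\right) = \left(- \frac{1}{2}\right) \left(-51\right) = \frac{51}{2}$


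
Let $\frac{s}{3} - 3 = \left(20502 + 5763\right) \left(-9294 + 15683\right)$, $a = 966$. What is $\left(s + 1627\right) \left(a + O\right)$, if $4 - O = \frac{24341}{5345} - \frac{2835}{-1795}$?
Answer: $\frac{931090864443953556}{1918855} \approx 4.8523 \cdot 10^{11}$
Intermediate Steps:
$O = - \frac{4093614}{1918855}$ ($O = 4 - \left(\frac{24341}{5345} - \frac{2835}{-1795}\right) = 4 - \left(24341 \cdot \frac{1}{5345} - - \frac{567}{359}\right) = 4 - \left(\frac{24341}{5345} + \frac{567}{359}\right) = 4 - \frac{11769034}{1918855} = - \frac{4093614}{1918855} \approx -2.1334$)
$s = 503421264$ ($s = 9 + 3 \left(20502 + 5763\right) \left(-9294 + 15683\right) = 9 + 3 \cdot 26265 \cdot 6389 = 9 + 3 \cdot 167807085 = 9 + 503421255 = 503421264$)
$\left(s + 1627\right) \left(a + O\right) = \left(503421264 + 1627\right) \left(966 - \frac{4093614}{1918855}\right) = 503422891 \cdot \frac{1849520316}{1918855} = \frac{931090864443953556}{1918855}$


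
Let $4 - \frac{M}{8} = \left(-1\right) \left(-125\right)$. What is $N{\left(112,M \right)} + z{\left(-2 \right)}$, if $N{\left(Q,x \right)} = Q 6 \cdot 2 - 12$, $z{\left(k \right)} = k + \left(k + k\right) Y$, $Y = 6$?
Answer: $1306$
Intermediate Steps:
$M = -968$ ($M = 32 - 8 \left(\left(-1\right) \left(-125\right)\right) = 32 - 1000 = -968$)
$z{\left(k \right)} = 13 k$ ($z{\left(k \right)} = k + \left(k + k\right) 6 = k + 2 k 6 = k + 12 k = 13 k$)
$N{\left(Q,x \right)} = -12 + 12 Q$ ($N{\left(Q,x \right)} = 6 Q 2 - 12 = 12 Q - 12 = -12 + 12 Q$)
$N{\left(112,M \right)} + z{\left(-2 \right)} = \left(-12 + 12 \cdot 112\right) + 13 \left(-2\right) = \left(-12 + 1344\right) - 26 = 1332 - 26 = 1306$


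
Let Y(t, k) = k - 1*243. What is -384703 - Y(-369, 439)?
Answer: -384899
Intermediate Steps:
Y(t, k) = -243 + k (Y(t, k) = k - 243 = -243 + k)
-384703 - Y(-369, 439) = -384703 - (-243 + 439) = -384703 - 1*196 = -384703 - 196 = -384899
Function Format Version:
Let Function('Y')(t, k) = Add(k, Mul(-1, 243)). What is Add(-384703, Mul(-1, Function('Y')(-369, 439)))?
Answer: -384899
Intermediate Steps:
Function('Y')(t, k) = Add(-243, k) (Function('Y')(t, k) = Add(k, -243) = Add(-243, k))
Add(-384703, Mul(-1, Function('Y')(-369, 439))) = Add(-384703, Mul(-1, Add(-243, 439))) = Add(-384703, Mul(-1, 196)) = Add(-384703, -196) = -384899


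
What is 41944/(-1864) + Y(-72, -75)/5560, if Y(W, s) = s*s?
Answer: -5568091/259096 ≈ -21.490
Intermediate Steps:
Y(W, s) = s²
41944/(-1864) + Y(-72, -75)/5560 = 41944/(-1864) + (-75)²/5560 = 41944*(-1/1864) + 5625*(1/5560) = -5243/233 + 1125/1112 = -5568091/259096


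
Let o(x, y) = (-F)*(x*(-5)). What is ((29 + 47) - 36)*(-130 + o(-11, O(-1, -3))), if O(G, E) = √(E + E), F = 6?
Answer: -18400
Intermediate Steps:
O(G, E) = √2*√E (O(G, E) = √(2*E) = √2*√E)
o(x, y) = 30*x (o(x, y) = (-1*6)*(x*(-5)) = -(-30)*x = 30*x)
((29 + 47) - 36)*(-130 + o(-11, O(-1, -3))) = ((29 + 47) - 36)*(-130 + 30*(-11)) = (76 - 36)*(-130 - 330) = 40*(-460) = -18400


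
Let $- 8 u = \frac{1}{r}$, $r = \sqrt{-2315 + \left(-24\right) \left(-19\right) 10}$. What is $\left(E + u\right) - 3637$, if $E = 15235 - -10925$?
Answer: $22523 - \frac{\sqrt{2245}}{17960} \approx 22523.0$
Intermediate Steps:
$r = \sqrt{2245}$ ($r = \sqrt{-2315 + 456 \cdot 10} = \sqrt{-2315 + 4560} = \sqrt{2245} \approx 47.381$)
$u = - \frac{\sqrt{2245}}{17960}$ ($u = - \frac{1}{8 \sqrt{2245}} = - \frac{\frac{1}{2245} \sqrt{2245}}{8} = - \frac{\sqrt{2245}}{17960} \approx -0.0026382$)
$E = 26160$ ($E = 15235 + 10925 = 26160$)
$\left(E + u\right) - 3637 = \left(26160 - \frac{\sqrt{2245}}{17960}\right) - 3637 = 22523 - \frac{\sqrt{2245}}{17960}$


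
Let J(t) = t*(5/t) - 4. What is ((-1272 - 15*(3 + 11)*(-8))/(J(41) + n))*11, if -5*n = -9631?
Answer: 170/73 ≈ 2.3288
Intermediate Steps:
n = 9631/5 (n = -⅕*(-9631) = 9631/5 ≈ 1926.2)
J(t) = 1 (J(t) = 5 - 4 = 1)
((-1272 - 15*(3 + 11)*(-8))/(J(41) + n))*11 = ((-1272 - 15*(3 + 11)*(-8))/(1 + 9631/5))*11 = ((-1272 - 15*14*(-8))/(9636/5))*11 = ((-1272 - 210*(-8))*(5/9636))*11 = ((-1272 + 1680)*(5/9636))*11 = (408*(5/9636))*11 = (170/803)*11 = 170/73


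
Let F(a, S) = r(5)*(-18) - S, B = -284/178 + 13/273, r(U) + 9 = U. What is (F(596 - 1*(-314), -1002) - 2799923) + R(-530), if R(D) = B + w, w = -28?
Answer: -5231104006/1869 ≈ -2.7989e+6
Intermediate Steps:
r(U) = -9 + U
B = -2893/1869 (B = -284*1/178 + 13*(1/273) = -142/89 + 1/21 = -2893/1869 ≈ -1.5479)
R(D) = -55225/1869 (R(D) = -2893/1869 - 28 = -55225/1869)
F(a, S) = 72 - S (F(a, S) = (-9 + 5)*(-18) - S = -4*(-18) - S = 72 - S)
(F(596 - 1*(-314), -1002) - 2799923) + R(-530) = ((72 - 1*(-1002)) - 2799923) - 55225/1869 = ((72 + 1002) - 2799923) - 55225/1869 = (1074 - 2799923) - 55225/1869 = -2798849 - 55225/1869 = -5231104006/1869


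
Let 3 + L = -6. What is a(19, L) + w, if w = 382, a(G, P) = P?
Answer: 373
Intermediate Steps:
L = -9 (L = -3 - 6 = -9)
a(19, L) + w = -9 + 382 = 373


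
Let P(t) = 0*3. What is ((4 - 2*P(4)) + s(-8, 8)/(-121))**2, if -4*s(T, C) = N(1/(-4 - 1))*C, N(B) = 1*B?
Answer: 5846724/366025 ≈ 15.974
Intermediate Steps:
P(t) = 0
N(B) = B
s(T, C) = C/20 (s(T, C) = -C/(4*(-4 - 1)) = -C/(4*(-5)) = -(-1)*C/20 = C/20)
((4 - 2*P(4)) + s(-8, 8)/(-121))**2 = ((4 - 2*0) + ((1/20)*8)/(-121))**2 = ((4 + 0) + (2/5)*(-1/121))**2 = (4 - 2/605)**2 = (2418/605)**2 = 5846724/366025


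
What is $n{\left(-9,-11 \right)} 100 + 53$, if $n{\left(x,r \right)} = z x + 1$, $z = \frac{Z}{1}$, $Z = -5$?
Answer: $4653$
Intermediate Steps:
$z = -5$ ($z = - \frac{5}{1} = \left(-5\right) 1 = -5$)
$n{\left(x,r \right)} = 1 - 5 x$ ($n{\left(x,r \right)} = - 5 x + 1 = 1 - 5 x$)
$n{\left(-9,-11 \right)} 100 + 53 = \left(1 - -45\right) 100 + 53 = \left(1 + 45\right) 100 + 53 = 46 \cdot 100 + 53 = 4600 + 53 = 4653$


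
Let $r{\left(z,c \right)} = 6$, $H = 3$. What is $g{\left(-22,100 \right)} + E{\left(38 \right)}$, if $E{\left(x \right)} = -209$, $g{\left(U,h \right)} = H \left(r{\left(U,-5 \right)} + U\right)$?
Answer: $-257$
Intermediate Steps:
$g{\left(U,h \right)} = 18 + 3 U$ ($g{\left(U,h \right)} = 3 \left(6 + U\right) = 18 + 3 U$)
$g{\left(-22,100 \right)} + E{\left(38 \right)} = \left(18 + 3 \left(-22\right)\right) - 209 = \left(18 - 66\right) - 209 = -48 - 209 = -257$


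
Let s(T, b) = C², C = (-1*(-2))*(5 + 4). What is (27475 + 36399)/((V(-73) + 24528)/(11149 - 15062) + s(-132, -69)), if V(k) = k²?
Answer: 249938962/1237955 ≈ 201.90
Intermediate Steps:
C = 18 (C = 2*9 = 18)
s(T, b) = 324 (s(T, b) = 18² = 324)
(27475 + 36399)/((V(-73) + 24528)/(11149 - 15062) + s(-132, -69)) = (27475 + 36399)/(((-73)² + 24528)/(11149 - 15062) + 324) = 63874/((5329 + 24528)/(-3913) + 324) = 63874/(29857*(-1/3913) + 324) = 63874/(-29857/3913 + 324) = 63874/(1237955/3913) = 63874*(3913/1237955) = 249938962/1237955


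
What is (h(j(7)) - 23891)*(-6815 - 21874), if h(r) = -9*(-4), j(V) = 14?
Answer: 684376095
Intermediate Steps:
h(r) = 36
(h(j(7)) - 23891)*(-6815 - 21874) = (36 - 23891)*(-6815 - 21874) = -23855*(-28689) = 684376095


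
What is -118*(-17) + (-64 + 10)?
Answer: 1952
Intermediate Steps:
-118*(-17) + (-64 + 10) = 2006 - 54 = 1952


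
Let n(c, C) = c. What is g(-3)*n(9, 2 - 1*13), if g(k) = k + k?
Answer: -54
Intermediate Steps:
g(k) = 2*k
g(-3)*n(9, 2 - 1*13) = (2*(-3))*9 = -6*9 = -54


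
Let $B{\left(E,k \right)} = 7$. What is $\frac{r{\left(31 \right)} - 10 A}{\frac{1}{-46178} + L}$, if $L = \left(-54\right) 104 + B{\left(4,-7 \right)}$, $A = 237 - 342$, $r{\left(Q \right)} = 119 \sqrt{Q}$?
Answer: $- \frac{48486900}{259012403} - \frac{5495182 \sqrt{31}}{259012403} \approx -0.30532$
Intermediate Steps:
$A = -105$ ($A = 237 - 342 = -105$)
$L = -5609$ ($L = \left(-54\right) 104 + 7 = -5616 + 7 = -5609$)
$\frac{r{\left(31 \right)} - 10 A}{\frac{1}{-46178} + L} = \frac{119 \sqrt{31} - -1050}{\frac{1}{-46178} - 5609} = \frac{119 \sqrt{31} + 1050}{- \frac{1}{46178} - 5609} = \frac{1050 + 119 \sqrt{31}}{- \frac{259012403}{46178}} = \left(1050 + 119 \sqrt{31}\right) \left(- \frac{46178}{259012403}\right) = - \frac{48486900}{259012403} - \frac{5495182 \sqrt{31}}{259012403}$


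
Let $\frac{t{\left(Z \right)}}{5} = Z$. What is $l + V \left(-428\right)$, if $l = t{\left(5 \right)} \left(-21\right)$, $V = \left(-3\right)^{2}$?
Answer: $-4377$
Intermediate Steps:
$V = 9$
$t{\left(Z \right)} = 5 Z$
$l = -525$ ($l = 5 \cdot 5 \left(-21\right) = 25 \left(-21\right) = -525$)
$l + V \left(-428\right) = -525 + 9 \left(-428\right) = -525 - 3852 = -4377$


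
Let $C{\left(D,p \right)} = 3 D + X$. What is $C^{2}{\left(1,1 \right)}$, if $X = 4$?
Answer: $49$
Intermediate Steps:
$C{\left(D,p \right)} = 4 + 3 D$ ($C{\left(D,p \right)} = 3 D + 4 = 4 + 3 D$)
$C^{2}{\left(1,1 \right)} = \left(4 + 3 \cdot 1\right)^{2} = \left(4 + 3\right)^{2} = 7^{2} = 49$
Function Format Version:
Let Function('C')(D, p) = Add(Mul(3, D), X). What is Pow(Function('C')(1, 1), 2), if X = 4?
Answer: 49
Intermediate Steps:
Function('C')(D, p) = Add(4, Mul(3, D)) (Function('C')(D, p) = Add(Mul(3, D), 4) = Add(4, Mul(3, D)))
Pow(Function('C')(1, 1), 2) = Pow(Add(4, Mul(3, 1)), 2) = Pow(Add(4, 3), 2) = Pow(7, 2) = 49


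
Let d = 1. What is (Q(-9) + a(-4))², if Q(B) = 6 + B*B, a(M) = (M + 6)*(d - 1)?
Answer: 7569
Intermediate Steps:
a(M) = 0 (a(M) = (M + 6)*(1 - 1) = (6 + M)*0 = 0)
Q(B) = 6 + B²
(Q(-9) + a(-4))² = ((6 + (-9)²) + 0)² = ((6 + 81) + 0)² = (87 + 0)² = 87² = 7569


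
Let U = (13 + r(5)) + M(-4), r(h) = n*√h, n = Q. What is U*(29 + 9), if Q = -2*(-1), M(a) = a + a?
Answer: 190 + 76*√5 ≈ 359.94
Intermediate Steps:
M(a) = 2*a
Q = 2
n = 2
r(h) = 2*√h
U = 5 + 2*√5 (U = (13 + 2*√5) + 2*(-4) = (13 + 2*√5) - 8 = 5 + 2*√5 ≈ 9.4721)
U*(29 + 9) = (5 + 2*√5)*(29 + 9) = (5 + 2*√5)*38 = 190 + 76*√5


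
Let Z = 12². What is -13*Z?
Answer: -1872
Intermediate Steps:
Z = 144
-13*Z = -13*144 = -1872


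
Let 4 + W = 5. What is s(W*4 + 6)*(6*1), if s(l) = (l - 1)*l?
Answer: 540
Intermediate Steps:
W = 1 (W = -4 + 5 = 1)
s(l) = l*(-1 + l) (s(l) = (-1 + l)*l = l*(-1 + l))
s(W*4 + 6)*(6*1) = ((1*4 + 6)*(-1 + (1*4 + 6)))*(6*1) = ((4 + 6)*(-1 + (4 + 6)))*6 = (10*(-1 + 10))*6 = (10*9)*6 = 90*6 = 540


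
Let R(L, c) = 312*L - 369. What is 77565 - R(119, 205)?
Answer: 40806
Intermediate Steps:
R(L, c) = -369 + 312*L
77565 - R(119, 205) = 77565 - (-369 + 312*119) = 77565 - (-369 + 37128) = 77565 - 1*36759 = 77565 - 36759 = 40806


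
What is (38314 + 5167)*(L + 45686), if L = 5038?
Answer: 2205530244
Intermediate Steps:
(38314 + 5167)*(L + 45686) = (38314 + 5167)*(5038 + 45686) = 43481*50724 = 2205530244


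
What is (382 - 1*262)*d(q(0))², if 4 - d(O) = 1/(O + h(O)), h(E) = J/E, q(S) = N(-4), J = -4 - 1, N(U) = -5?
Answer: 4335/2 ≈ 2167.5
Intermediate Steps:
J = -5
q(S) = -5
h(E) = -5/E
d(O) = 4 - 1/(O - 5/O)
(382 - 1*262)*d(q(0))² = (382 - 1*262)*((-20 - 5*(-1 + 4*(-5)))/(-5 + (-5)²))² = (382 - 262)*((-20 - 5*(-1 - 20))/(-5 + 25))² = 120*((-20 - 5*(-21))/20)² = 120*((-20 + 105)/20)² = 120*((1/20)*85)² = 120*(17/4)² = 120*(289/16) = 4335/2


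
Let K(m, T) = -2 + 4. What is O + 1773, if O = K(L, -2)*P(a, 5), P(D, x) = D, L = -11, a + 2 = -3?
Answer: 1763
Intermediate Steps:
a = -5 (a = -2 - 3 = -5)
K(m, T) = 2
O = -10 (O = 2*(-5) = -10)
O + 1773 = -10 + 1773 = 1763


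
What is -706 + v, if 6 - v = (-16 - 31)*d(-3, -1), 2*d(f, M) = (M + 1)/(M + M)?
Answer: -700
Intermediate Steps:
d(f, M) = (1 + M)/(4*M) (d(f, M) = ((M + 1)/(M + M))/2 = ((1 + M)/((2*M)))/2 = ((1 + M)*(1/(2*M)))/2 = ((1 + M)/(2*M))/2 = (1 + M)/(4*M))
v = 6 (v = 6 - (-16 - 31)*(¼)*(1 - 1)/(-1) = 6 - (-47)*(¼)*(-1)*0 = 6 - (-47)*0 = 6 - 1*0 = 6 + 0 = 6)
-706 + v = -706 + 6 = -700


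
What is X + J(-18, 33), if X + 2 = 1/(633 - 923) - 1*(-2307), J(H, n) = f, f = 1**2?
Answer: 668739/290 ≈ 2306.0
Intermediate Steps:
f = 1
J(H, n) = 1
X = 668449/290 (X = -2 + (1/(633 - 923) - 1*(-2307)) = -2 + (1/(-290) + 2307) = -2 + (-1/290 + 2307) = -2 + 669029/290 = 668449/290 ≈ 2305.0)
X + J(-18, 33) = 668449/290 + 1 = 668739/290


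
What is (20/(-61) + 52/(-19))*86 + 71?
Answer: -223183/1159 ≈ -192.57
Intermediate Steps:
(20/(-61) + 52/(-19))*86 + 71 = (20*(-1/61) + 52*(-1/19))*86 + 71 = (-20/61 - 52/19)*86 + 71 = -3552/1159*86 + 71 = -305472/1159 + 71 = -223183/1159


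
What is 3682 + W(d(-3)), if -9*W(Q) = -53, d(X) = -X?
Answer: 33191/9 ≈ 3687.9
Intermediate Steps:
W(Q) = 53/9 (W(Q) = -⅑*(-53) = 53/9)
3682 + W(d(-3)) = 3682 + 53/9 = 33191/9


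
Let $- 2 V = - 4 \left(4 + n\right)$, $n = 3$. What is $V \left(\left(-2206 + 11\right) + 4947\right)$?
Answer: $38528$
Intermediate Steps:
$V = 14$ ($V = - \frac{\left(-4\right) \left(4 + 3\right)}{2} = - \frac{\left(-4\right) 7}{2} = \left(- \frac{1}{2}\right) \left(-28\right) = 14$)
$V \left(\left(-2206 + 11\right) + 4947\right) = 14 \left(\left(-2206 + 11\right) + 4947\right) = 14 \left(-2195 + 4947\right) = 14 \cdot 2752 = 38528$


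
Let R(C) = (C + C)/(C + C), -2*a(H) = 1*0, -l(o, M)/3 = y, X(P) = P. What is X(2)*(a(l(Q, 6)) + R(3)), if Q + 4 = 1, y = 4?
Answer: 2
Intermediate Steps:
Q = -3 (Q = -4 + 1 = -3)
l(o, M) = -12 (l(o, M) = -3*4 = -12)
a(H) = 0 (a(H) = -0/2 = -1/2*0 = 0)
R(C) = 1 (R(C) = (2*C)/((2*C)) = (2*C)*(1/(2*C)) = 1)
X(2)*(a(l(Q, 6)) + R(3)) = 2*(0 + 1) = 2*1 = 2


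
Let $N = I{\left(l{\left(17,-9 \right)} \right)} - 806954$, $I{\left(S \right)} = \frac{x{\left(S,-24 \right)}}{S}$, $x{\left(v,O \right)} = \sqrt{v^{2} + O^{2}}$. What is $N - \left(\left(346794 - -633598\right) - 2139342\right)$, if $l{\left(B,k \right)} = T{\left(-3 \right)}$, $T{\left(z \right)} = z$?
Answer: $351996 - \sqrt{65} \approx 3.5199 \cdot 10^{5}$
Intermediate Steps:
$l{\left(B,k \right)} = -3$
$x{\left(v,O \right)} = \sqrt{O^{2} + v^{2}}$
$I{\left(S \right)} = \frac{\sqrt{576 + S^{2}}}{S}$ ($I{\left(S \right)} = \frac{\sqrt{\left(-24\right)^{2} + S^{2}}}{S} = \frac{\sqrt{576 + S^{2}}}{S}$)
$N = -806954 - \sqrt{65}$ ($N = \frac{\sqrt{576 + \left(-3\right)^{2}}}{-3} - 806954 = - \frac{\sqrt{576 + 9}}{3} - 806954 = - \frac{\sqrt{585}}{3} - 806954 = - \frac{3 \sqrt{65}}{3} - 806954 = - \sqrt{65} - 806954 = -806954 - \sqrt{65} \approx -8.0696 \cdot 10^{5}$)
$N - \left(\left(346794 - -633598\right) - 2139342\right) = \left(-806954 - \sqrt{65}\right) - \left(\left(346794 - -633598\right) - 2139342\right) = \left(-806954 - \sqrt{65}\right) - \left(\left(346794 + 633598\right) - 2139342\right) = \left(-806954 - \sqrt{65}\right) - \left(980392 - 2139342\right) = \left(-806954 - \sqrt{65}\right) - -1158950 = \left(-806954 - \sqrt{65}\right) + 1158950 = 351996 - \sqrt{65}$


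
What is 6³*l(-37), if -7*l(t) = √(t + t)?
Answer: -216*I*√74/7 ≈ -265.44*I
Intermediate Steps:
l(t) = -√2*√t/7 (l(t) = -√(t + t)/7 = -√2*√t/7)
6³*l(-37) = 6³*(-√2*√(-37)/7) = 216*(-√2*I*√37/7) = 216*(-I*√74/7) = -216*I*√74/7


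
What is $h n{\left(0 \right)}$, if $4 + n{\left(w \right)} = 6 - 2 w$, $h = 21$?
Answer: $42$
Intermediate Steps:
$n{\left(w \right)} = 2 - 2 w$ ($n{\left(w \right)} = -4 - \left(-6 + 2 w\right) = 2 - 2 w$)
$h n{\left(0 \right)} = 21 \left(2 - 0\right) = 21 \left(2 + 0\right) = 21 \cdot 2 = 42$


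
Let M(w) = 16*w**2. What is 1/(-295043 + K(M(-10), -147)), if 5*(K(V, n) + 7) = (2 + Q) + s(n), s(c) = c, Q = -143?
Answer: -5/1475538 ≈ -3.3886e-6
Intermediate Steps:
K(V, n) = -176/5 + n/5 (K(V, n) = -7 + ((2 - 143) + n)/5 = -7 + (-141 + n)/5 = -7 + (-141/5 + n/5) = -176/5 + n/5)
1/(-295043 + K(M(-10), -147)) = 1/(-295043 + (-176/5 + (1/5)*(-147))) = 1/(-295043 + (-176/5 - 147/5)) = 1/(-295043 - 323/5) = 1/(-1475538/5) = -5/1475538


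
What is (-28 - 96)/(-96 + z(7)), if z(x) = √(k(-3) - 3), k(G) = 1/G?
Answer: 17856/13829 + 62*I*√30/13829 ≈ 1.2912 + 0.024556*I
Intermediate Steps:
k(G) = 1/G
z(x) = I*√30/3 (z(x) = √(1/(-3) - 3) = √(-⅓ - 3) = √(-10/3) = I*√30/3)
(-28 - 96)/(-96 + z(7)) = (-28 - 96)/(-96 + I*√30/3) = -124/(-96 + I*√30/3)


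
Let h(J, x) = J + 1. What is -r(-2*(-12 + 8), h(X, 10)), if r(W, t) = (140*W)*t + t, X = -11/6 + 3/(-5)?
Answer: 48203/30 ≈ 1606.8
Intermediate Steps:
X = -73/30 (X = -11*⅙ + 3*(-⅕) = -11/6 - ⅗ = -73/30 ≈ -2.4333)
h(J, x) = 1 + J
r(W, t) = t + 140*W*t (r(W, t) = 140*W*t + t = t + 140*W*t)
-r(-2*(-12 + 8), h(X, 10)) = -(1 - 73/30)*(1 + 140*(-2*(-12 + 8))) = -(-43)*(1 + 140*(-2*(-4)))/30 = -(-43)*(1 + 140*8)/30 = -(-43)*(1 + 1120)/30 = -(-43)*1121/30 = -1*(-48203/30) = 48203/30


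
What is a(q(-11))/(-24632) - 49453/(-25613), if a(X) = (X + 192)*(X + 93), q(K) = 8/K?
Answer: 11586897942/9542353667 ≈ 1.2143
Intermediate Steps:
a(X) = (93 + X)*(192 + X) (a(X) = (192 + X)*(93 + X) = (93 + X)*(192 + X))
a(q(-11))/(-24632) - 49453/(-25613) = (17856 + (8/(-11))**2 + 285*(8/(-11)))/(-24632) - 49453/(-25613) = (17856 + (8*(-1/11))**2 + 285*(8*(-1/11)))*(-1/24632) - 49453*(-1/25613) = (17856 + (-8/11)**2 + 285*(-8/11))*(-1/24632) + 49453/25613 = (17856 + 64/121 - 2280/11)*(-1/24632) + 49453/25613 = (2135560/121)*(-1/24632) + 49453/25613 = -266945/372559 + 49453/25613 = 11586897942/9542353667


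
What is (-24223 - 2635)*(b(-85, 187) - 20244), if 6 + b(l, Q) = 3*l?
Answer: 550723290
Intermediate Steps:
b(l, Q) = -6 + 3*l
(-24223 - 2635)*(b(-85, 187) - 20244) = (-24223 - 2635)*((-6 + 3*(-85)) - 20244) = -26858*((-6 - 255) - 20244) = -26858*(-261 - 20244) = -26858*(-20505) = 550723290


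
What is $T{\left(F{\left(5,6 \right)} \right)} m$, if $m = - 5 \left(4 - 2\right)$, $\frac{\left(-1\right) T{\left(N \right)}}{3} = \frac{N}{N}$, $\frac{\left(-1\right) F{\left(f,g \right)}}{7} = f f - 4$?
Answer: $30$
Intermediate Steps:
$F{\left(f,g \right)} = 28 - 7 f^{2}$ ($F{\left(f,g \right)} = - 7 \left(f f - 4\right) = - 7 \left(f^{2} - 4\right) = - 7 \left(-4 + f^{2}\right) = 28 - 7 f^{2}$)
$T{\left(N \right)} = -3$ ($T{\left(N \right)} = - 3 \frac{N}{N} = \left(-3\right) 1 = -3$)
$m = -10$ ($m = \left(-5\right) 2 = -10$)
$T{\left(F{\left(5,6 \right)} \right)} m = \left(-3\right) \left(-10\right) = 30$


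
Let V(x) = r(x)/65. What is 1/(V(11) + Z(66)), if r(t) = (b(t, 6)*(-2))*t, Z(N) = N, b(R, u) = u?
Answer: 65/4158 ≈ 0.015633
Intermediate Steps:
r(t) = -12*t (r(t) = (6*(-2))*t = -12*t)
V(x) = -12*x/65
1/(V(11) + Z(66)) = 1/(-12/65*11 + 66) = 1/(-132/65 + 66) = 1/(4158/65) = 65/4158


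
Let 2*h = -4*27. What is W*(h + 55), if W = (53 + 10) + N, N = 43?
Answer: 106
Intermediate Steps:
h = -54 (h = (-4*27)/2 = (1/2)*(-108) = -54)
W = 106 (W = (53 + 10) + 43 = 63 + 43 = 106)
W*(h + 55) = 106*(-54 + 55) = 106*1 = 106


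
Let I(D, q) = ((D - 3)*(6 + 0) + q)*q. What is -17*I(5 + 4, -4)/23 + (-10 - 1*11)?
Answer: 1693/23 ≈ 73.609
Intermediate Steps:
I(D, q) = q*(-18 + q + 6*D) (I(D, q) = ((-3 + D)*6 + q)*q = ((-18 + 6*D) + q)*q = (-18 + q + 6*D)*q = q*(-18 + q + 6*D))
-17*I(5 + 4, -4)/23 + (-10 - 1*11) = -17*(-4*(-18 - 4 + 6*(5 + 4)))/23 + (-10 - 1*11) = -17*(-4*(-18 - 4 + 6*9))/23 + (-10 - 11) = -17*(-4*(-18 - 4 + 54))/23 - 21 = -17*(-4*32)/23 - 21 = -(-2176)/23 - 21 = -17*(-128/23) - 21 = 2176/23 - 21 = 1693/23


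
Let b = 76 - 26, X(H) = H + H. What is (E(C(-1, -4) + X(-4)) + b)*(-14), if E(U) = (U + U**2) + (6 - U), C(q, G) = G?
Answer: -2800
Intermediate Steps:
X(H) = 2*H
E(U) = 6 + U**2
b = 50
(E(C(-1, -4) + X(-4)) + b)*(-14) = ((6 + (-4 + 2*(-4))**2) + 50)*(-14) = ((6 + (-4 - 8)**2) + 50)*(-14) = ((6 + (-12)**2) + 50)*(-14) = ((6 + 144) + 50)*(-14) = (150 + 50)*(-14) = 200*(-14) = -2800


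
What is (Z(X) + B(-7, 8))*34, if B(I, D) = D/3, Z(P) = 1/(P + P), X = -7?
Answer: 1853/21 ≈ 88.238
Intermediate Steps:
Z(P) = 1/(2*P)
B(I, D) = D/3 (B(I, D) = D*(1/3) = D/3)
(Z(X) + B(-7, 8))*34 = ((1/2)/(-7) + (1/3)*8)*34 = ((1/2)*(-1/7) + 8/3)*34 = (-1/14 + 8/3)*34 = (109/42)*34 = 1853/21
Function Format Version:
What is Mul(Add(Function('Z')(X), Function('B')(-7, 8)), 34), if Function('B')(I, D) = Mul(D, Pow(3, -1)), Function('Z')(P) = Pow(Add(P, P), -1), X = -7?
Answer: Rational(1853, 21) ≈ 88.238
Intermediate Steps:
Function('Z')(P) = Mul(Rational(1, 2), Pow(P, -1)) (Function('Z')(P) = Pow(Mul(2, P), -1) = Mul(Rational(1, 2), Pow(P, -1)))
Function('B')(I, D) = Mul(Rational(1, 3), D) (Function('B')(I, D) = Mul(D, Rational(1, 3)) = Mul(Rational(1, 3), D))
Mul(Add(Function('Z')(X), Function('B')(-7, 8)), 34) = Mul(Add(Mul(Rational(1, 2), Pow(-7, -1)), Mul(Rational(1, 3), 8)), 34) = Mul(Add(Mul(Rational(1, 2), Rational(-1, 7)), Rational(8, 3)), 34) = Mul(Add(Rational(-1, 14), Rational(8, 3)), 34) = Mul(Rational(109, 42), 34) = Rational(1853, 21)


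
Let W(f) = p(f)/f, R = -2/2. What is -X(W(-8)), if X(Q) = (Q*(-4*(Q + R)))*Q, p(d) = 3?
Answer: -99/128 ≈ -0.77344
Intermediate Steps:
R = -1 (R = -2*½ = -1)
W(f) = 3/f
X(Q) = Q²*(4 - 4*Q) (X(Q) = (Q*(-4*(Q - 1)))*Q = (Q*(-4*(-1 + Q)))*Q = (Q*(4 - 4*Q))*Q = Q²*(4 - 4*Q))
-X(W(-8)) = -4*(3/(-8))²*(1 - 3/(-8)) = -4*(3*(-⅛))²*(1 - 3*(-1)/8) = -4*(-3/8)²*(1 - 1*(-3/8)) = -4*9*(1 + 3/8)/64 = -4*9*11/(64*8) = -1*99/128 = -99/128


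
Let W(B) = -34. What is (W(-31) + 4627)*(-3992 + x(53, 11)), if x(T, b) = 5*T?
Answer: -17118111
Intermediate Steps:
(W(-31) + 4627)*(-3992 + x(53, 11)) = (-34 + 4627)*(-3992 + 5*53) = 4593*(-3992 + 265) = 4593*(-3727) = -17118111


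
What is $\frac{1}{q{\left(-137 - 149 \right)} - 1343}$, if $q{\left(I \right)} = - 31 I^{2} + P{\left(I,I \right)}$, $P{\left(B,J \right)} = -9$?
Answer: $- \frac{1}{2537028} \approx -3.9416 \cdot 10^{-7}$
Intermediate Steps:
$q{\left(I \right)} = -9 - 31 I^{2}$ ($q{\left(I \right)} = - 31 I^{2} - 9 = -9 - 31 I^{2}$)
$\frac{1}{q{\left(-137 - 149 \right)} - 1343} = \frac{1}{\left(-9 - 31 \left(-137 - 149\right)^{2}\right) - 1343} = \frac{1}{\left(-9 - 31 \left(-286\right)^{2}\right) - 1343} = \frac{1}{\left(-9 - 2535676\right) - 1343} = \frac{1}{-2535685 - 1343} = \frac{1}{-2537028} = - \frac{1}{2537028}$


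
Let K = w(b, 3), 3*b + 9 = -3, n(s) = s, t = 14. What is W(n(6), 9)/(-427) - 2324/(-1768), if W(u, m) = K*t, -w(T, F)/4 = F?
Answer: 46049/26962 ≈ 1.7079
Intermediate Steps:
b = -4 (b = -3 + (1/3)*(-3) = -3 - 1 = -4)
w(T, F) = -4*F
K = -12 (K = -4*3 = -12)
W(u, m) = -168 (W(u, m) = -12*14 = -168)
W(n(6), 9)/(-427) - 2324/(-1768) = -168/(-427) - 2324/(-1768) = -168*(-1/427) - 2324*(-1/1768) = 24/61 + 581/442 = 46049/26962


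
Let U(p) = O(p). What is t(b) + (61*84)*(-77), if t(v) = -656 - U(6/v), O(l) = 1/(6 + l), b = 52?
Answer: -62837462/159 ≈ -3.9520e+5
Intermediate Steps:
U(p) = 1/(6 + p)
t(v) = -656 - 1/(6 + 6/v)
t(b) + (61*84)*(-77) = (-3936 - 3937*52)/(6*(1 + 52)) + (61*84)*(-77) = (1/6)*(-3936 - 204724)/53 + 5124*(-77) = (1/6)*(1/53)*(-208660) - 394548 = -104330/159 - 394548 = -62837462/159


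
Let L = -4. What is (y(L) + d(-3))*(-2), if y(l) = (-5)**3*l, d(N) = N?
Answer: -994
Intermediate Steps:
y(l) = -125*l
(y(L) + d(-3))*(-2) = (-125*(-4) - 3)*(-2) = (500 - 3)*(-2) = 497*(-2) = -994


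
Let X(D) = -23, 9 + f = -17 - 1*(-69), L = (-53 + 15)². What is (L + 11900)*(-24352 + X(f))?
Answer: -325260000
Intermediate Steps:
L = 1444 (L = (-38)² = 1444)
f = 43 (f = -9 + (-17 - 1*(-69)) = -9 + (-17 + 69) = -9 + 52 = 43)
(L + 11900)*(-24352 + X(f)) = (1444 + 11900)*(-24352 - 23) = 13344*(-24375) = -325260000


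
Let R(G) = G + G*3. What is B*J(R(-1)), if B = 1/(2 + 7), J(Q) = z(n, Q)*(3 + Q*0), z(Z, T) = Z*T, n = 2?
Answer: -8/3 ≈ -2.6667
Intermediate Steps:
z(Z, T) = T*Z
R(G) = 4*G (R(G) = G + 3*G = 4*G)
J(Q) = 6*Q (J(Q) = (Q*2)*(3 + Q*0) = (2*Q)*(3 + 0) = (2*Q)*3 = 6*Q)
B = ⅑ (B = 1/9 = ⅑ ≈ 0.11111)
B*J(R(-1)) = (6*(4*(-1)))/9 = (6*(-4))/9 = (⅑)*(-24) = -8/3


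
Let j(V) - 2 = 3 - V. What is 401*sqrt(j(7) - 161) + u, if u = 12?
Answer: 12 + 401*I*sqrt(163) ≈ 12.0 + 5119.6*I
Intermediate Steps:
j(V) = 5 - V (j(V) = 2 + (3 - V) = 5 - V)
401*sqrt(j(7) - 161) + u = 401*sqrt((5 - 1*7) - 161) + 12 = 401*sqrt((5 - 7) - 161) + 12 = 401*sqrt(-2 - 161) + 12 = 401*sqrt(-163) + 12 = 401*(I*sqrt(163)) + 12 = 401*I*sqrt(163) + 12 = 12 + 401*I*sqrt(163)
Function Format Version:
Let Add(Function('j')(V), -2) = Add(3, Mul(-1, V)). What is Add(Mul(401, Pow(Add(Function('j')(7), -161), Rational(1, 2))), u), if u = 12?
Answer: Add(12, Mul(401, I, Pow(163, Rational(1, 2)))) ≈ Add(12.000, Mul(5119.6, I))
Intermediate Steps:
Function('j')(V) = Add(5, Mul(-1, V)) (Function('j')(V) = Add(2, Add(3, Mul(-1, V))) = Add(5, Mul(-1, V)))
Add(Mul(401, Pow(Add(Function('j')(7), -161), Rational(1, 2))), u) = Add(Mul(401, Pow(Add(Add(5, Mul(-1, 7)), -161), Rational(1, 2))), 12) = Add(Mul(401, Pow(Add(Add(5, -7), -161), Rational(1, 2))), 12) = Add(Mul(401, Pow(Add(-2, -161), Rational(1, 2))), 12) = Add(Mul(401, Pow(-163, Rational(1, 2))), 12) = Add(Mul(401, Mul(I, Pow(163, Rational(1, 2)))), 12) = Add(Mul(401, I, Pow(163, Rational(1, 2))), 12) = Add(12, Mul(401, I, Pow(163, Rational(1, 2))))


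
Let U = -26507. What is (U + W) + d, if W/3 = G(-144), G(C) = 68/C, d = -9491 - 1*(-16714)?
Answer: -231425/12 ≈ -19285.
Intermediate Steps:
d = 7223 (d = -9491 + 16714 = 7223)
W = -17/12 (W = 3*(68/(-144)) = 3*(68*(-1/144)) = 3*(-17/36) = -17/12 ≈ -1.4167)
(U + W) + d = (-26507 - 17/12) + 7223 = -318101/12 + 7223 = -231425/12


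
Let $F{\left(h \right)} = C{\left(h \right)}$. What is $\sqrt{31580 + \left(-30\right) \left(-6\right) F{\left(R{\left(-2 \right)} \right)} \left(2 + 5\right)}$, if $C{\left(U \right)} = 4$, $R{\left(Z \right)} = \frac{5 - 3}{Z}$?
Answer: $2 \sqrt{9155} \approx 191.36$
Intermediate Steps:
$R{\left(Z \right)} = \frac{2}{Z}$ ($R{\left(Z \right)} = \frac{5 - 3}{Z} = \frac{2}{Z}$)
$F{\left(h \right)} = 4$
$\sqrt{31580 + \left(-30\right) \left(-6\right) F{\left(R{\left(-2 \right)} \right)} \left(2 + 5\right)} = \sqrt{31580 + \left(-30\right) \left(-6\right) 4 \left(2 + 5\right)} = \sqrt{31580 + 180 \cdot 4 \cdot 7} = \sqrt{31580 + 180 \cdot 28} = \sqrt{31580 + 5040} = \sqrt{36620} = 2 \sqrt{9155}$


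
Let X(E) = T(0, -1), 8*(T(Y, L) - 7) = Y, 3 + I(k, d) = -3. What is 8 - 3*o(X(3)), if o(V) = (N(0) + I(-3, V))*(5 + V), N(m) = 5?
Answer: 44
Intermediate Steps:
I(k, d) = -6 (I(k, d) = -3 - 3 = -6)
T(Y, L) = 7 + Y/8
X(E) = 7 (X(E) = 7 + (⅛)*0 = 7 + 0 = 7)
o(V) = -5 - V (o(V) = (5 - 6)*(5 + V) = -(5 + V) = -5 - V)
8 - 3*o(X(3)) = 8 - 3*(-5 - 1*7) = 8 - 3*(-5 - 7) = 8 - 3*(-12) = 8 + 36 = 44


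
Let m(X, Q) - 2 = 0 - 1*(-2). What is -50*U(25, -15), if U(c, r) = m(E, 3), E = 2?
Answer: -200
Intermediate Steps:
m(X, Q) = 4 (m(X, Q) = 2 + (0 - 1*(-2)) = 2 + (0 + 2) = 2 + 2 = 4)
U(c, r) = 4
-50*U(25, -15) = -50*4 = -200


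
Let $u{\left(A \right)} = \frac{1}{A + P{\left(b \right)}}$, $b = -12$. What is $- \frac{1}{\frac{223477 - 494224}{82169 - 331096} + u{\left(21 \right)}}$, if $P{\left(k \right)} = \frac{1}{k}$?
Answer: $- \frac{62480677}{70944621} \approx -0.8807$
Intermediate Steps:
$u{\left(A \right)} = \frac{1}{- \frac{1}{12} + A}$ ($u{\left(A \right)} = \frac{1}{A + \frac{1}{-12}} = \frac{1}{A - \frac{1}{12}} = \frac{1}{- \frac{1}{12} + A}$)
$- \frac{1}{\frac{223477 - 494224}{82169 - 331096} + u{\left(21 \right)}} = - \frac{1}{\frac{223477 - 494224}{82169 - 331096} + \frac{12}{-1 + 12 \cdot 21}} = - \frac{1}{- \frac{270747}{-248927} + \frac{12}{-1 + 252}} = - \frac{1}{\left(-270747\right) \left(- \frac{1}{248927}\right) + \frac{12}{251}} = - \frac{1}{\frac{270747}{248927} + 12 \cdot \frac{1}{251}} = - \frac{1}{\frac{270747}{248927} + \frac{12}{251}} = - \frac{1}{\frac{70944621}{62480677}} = \left(-1\right) \frac{62480677}{70944621} = - \frac{62480677}{70944621}$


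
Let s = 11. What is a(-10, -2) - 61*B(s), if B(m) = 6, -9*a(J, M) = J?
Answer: -3284/9 ≈ -364.89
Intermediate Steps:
a(J, M) = -J/9
a(-10, -2) - 61*B(s) = -1/9*(-10) - 61*6 = 10/9 - 366 = -3284/9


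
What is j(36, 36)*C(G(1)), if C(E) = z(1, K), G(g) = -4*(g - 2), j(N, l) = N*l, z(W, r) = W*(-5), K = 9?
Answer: -6480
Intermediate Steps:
z(W, r) = -5*W
G(g) = 8 - 4*g (G(g) = -4*(-2 + g) = 8 - 4*g)
C(E) = -5 (C(E) = -5*1 = -5)
j(36, 36)*C(G(1)) = (36*36)*(-5) = 1296*(-5) = -6480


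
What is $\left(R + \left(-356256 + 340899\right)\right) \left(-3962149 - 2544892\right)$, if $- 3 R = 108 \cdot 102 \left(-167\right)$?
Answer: $-3890345081547$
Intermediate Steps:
$R = 613224$ ($R = - \frac{108 \cdot 102 \left(-167\right)}{3} = - \frac{11016 \left(-167\right)}{3} = \left(- \frac{1}{3}\right) \left(-1839672\right) = 613224$)
$\left(R + \left(-356256 + 340899\right)\right) \left(-3962149 - 2544892\right) = \left(613224 + \left(-356256 + 340899\right)\right) \left(-3962149 - 2544892\right) = \left(613224 - 15357\right) \left(-6507041\right) = 597867 \left(-6507041\right) = -3890345081547$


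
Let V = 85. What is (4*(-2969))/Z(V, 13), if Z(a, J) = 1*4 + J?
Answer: -11876/17 ≈ -698.59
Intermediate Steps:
Z(a, J) = 4 + J
(4*(-2969))/Z(V, 13) = (4*(-2969))/(4 + 13) = -11876/17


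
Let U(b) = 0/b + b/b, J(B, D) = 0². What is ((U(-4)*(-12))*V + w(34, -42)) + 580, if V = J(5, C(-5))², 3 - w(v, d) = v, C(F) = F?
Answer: 549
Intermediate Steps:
J(B, D) = 0
U(b) = 1 (U(b) = 0 + 1 = 1)
w(v, d) = 3 - v
V = 0 (V = 0² = 0)
((U(-4)*(-12))*V + w(34, -42)) + 580 = ((1*(-12))*0 + (3 - 1*34)) + 580 = (-12*0 + (3 - 34)) + 580 = (0 - 31) + 580 = -31 + 580 = 549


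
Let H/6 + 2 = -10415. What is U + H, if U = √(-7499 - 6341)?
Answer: -62502 + 4*I*√865 ≈ -62502.0 + 117.64*I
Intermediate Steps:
H = -62502 (H = -12 + 6*(-10415) = -12 - 62490 = -62502)
U = 4*I*√865 (U = √(-13840) = 4*I*√865 ≈ 117.64*I)
U + H = 4*I*√865 - 62502 = -62502 + 4*I*√865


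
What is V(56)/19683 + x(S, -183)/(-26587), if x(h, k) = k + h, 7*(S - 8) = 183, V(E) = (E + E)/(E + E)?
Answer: 20695795/3663183447 ≈ 0.0056497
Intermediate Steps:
V(E) = 1 (V(E) = (2*E)/((2*E)) = (2*E)*(1/(2*E)) = 1)
S = 239/7 (S = 8 + (⅐)*183 = 8 + 183/7 = 239/7 ≈ 34.143)
x(h, k) = h + k
V(56)/19683 + x(S, -183)/(-26587) = 1/19683 + (239/7 - 183)/(-26587) = 1*(1/19683) - 1042/7*(-1/26587) = 1/19683 + 1042/186109 = 20695795/3663183447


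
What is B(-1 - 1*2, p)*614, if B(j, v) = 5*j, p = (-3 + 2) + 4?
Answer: -9210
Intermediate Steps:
p = 3 (p = -1 + 4 = 3)
B(-1 - 1*2, p)*614 = (5*(-1 - 1*2))*614 = (5*(-1 - 2))*614 = (5*(-3))*614 = -15*614 = -9210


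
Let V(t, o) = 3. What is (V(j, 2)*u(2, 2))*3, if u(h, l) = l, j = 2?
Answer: 18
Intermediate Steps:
(V(j, 2)*u(2, 2))*3 = (3*2)*3 = 6*3 = 18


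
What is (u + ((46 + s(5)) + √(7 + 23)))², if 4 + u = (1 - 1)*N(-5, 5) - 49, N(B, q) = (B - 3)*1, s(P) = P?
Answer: (2 - √30)² ≈ 12.091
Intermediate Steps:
N(B, q) = -3 + B (N(B, q) = (-3 + B)*1 = -3 + B)
u = -53 (u = -4 + ((1 - 1)*(-3 - 5) - 49) = -4 + (0*(-8) - 49) = -4 + (0 - 49) = -4 - 49 = -53)
(u + ((46 + s(5)) + √(7 + 23)))² = (-53 + ((46 + 5) + √(7 + 23)))² = (-53 + (51 + √30))² = (-2 + √30)²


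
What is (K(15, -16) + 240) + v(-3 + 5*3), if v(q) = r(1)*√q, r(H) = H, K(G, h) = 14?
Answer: 254 + 2*√3 ≈ 257.46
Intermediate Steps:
v(q) = √q (v(q) = 1*√q = √q)
(K(15, -16) + 240) + v(-3 + 5*3) = (14 + 240) + √(-3 + 5*3) = 254 + √(-3 + 15) = 254 + √12 = 254 + 2*√3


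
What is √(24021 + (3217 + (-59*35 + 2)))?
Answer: 5*√1007 ≈ 158.67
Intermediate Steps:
√(24021 + (3217 + (-59*35 + 2))) = √(24021 + (3217 + (-2065 + 2))) = √(24021 + (3217 - 2063)) = √(24021 + 1154) = √25175 = 5*√1007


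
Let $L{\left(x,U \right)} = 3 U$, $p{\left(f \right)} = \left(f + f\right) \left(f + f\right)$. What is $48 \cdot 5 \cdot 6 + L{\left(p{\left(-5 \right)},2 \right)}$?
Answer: $1446$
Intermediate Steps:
$p{\left(f \right)} = 4 f^{2}$ ($p{\left(f \right)} = 2 f 2 f = 4 f^{2}$)
$48 \cdot 5 \cdot 6 + L{\left(p{\left(-5 \right)},2 \right)} = 48 \cdot 5 \cdot 6 + 3 \cdot 2 = 48 \cdot 30 + 6 = 1440 + 6 = 1446$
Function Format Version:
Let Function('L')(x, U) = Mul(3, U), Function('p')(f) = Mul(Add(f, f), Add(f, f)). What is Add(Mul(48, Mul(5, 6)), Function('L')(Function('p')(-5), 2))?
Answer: 1446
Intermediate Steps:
Function('p')(f) = Mul(4, Pow(f, 2)) (Function('p')(f) = Mul(Mul(2, f), Mul(2, f)) = Mul(4, Pow(f, 2)))
Add(Mul(48, Mul(5, 6)), Function('L')(Function('p')(-5), 2)) = Add(Mul(48, Mul(5, 6)), Mul(3, 2)) = Add(Mul(48, 30), 6) = Add(1440, 6) = 1446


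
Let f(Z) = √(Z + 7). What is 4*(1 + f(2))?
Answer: 16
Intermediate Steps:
f(Z) = √(7 + Z)
4*(1 + f(2)) = 4*(1 + √(7 + 2)) = 4*(1 + √9) = 4*(1 + 3) = 4*4 = 16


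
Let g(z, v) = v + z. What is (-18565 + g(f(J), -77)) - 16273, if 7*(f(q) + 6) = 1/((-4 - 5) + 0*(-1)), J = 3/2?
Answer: -2200024/63 ≈ -34921.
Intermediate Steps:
J = 3/2 (J = 3*(½) = 3/2 ≈ 1.5000)
f(q) = -379/63 (f(q) = -6 + 1/(7*((-4 - 5) + 0*(-1))) = -6 + 1/(7*(-9 + 0)) = -6 + (⅐)/(-9) = -6 + (⅐)*(-⅑) = -6 - 1/63 = -379/63)
(-18565 + g(f(J), -77)) - 16273 = (-18565 + (-77 - 379/63)) - 16273 = (-18565 - 5230/63) - 16273 = -1174825/63 - 16273 = -2200024/63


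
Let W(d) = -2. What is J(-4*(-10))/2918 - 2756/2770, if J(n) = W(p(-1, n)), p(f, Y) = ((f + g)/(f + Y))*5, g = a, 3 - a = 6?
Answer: -2011887/2020715 ≈ -0.99563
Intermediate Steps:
a = -3 (a = 3 - 1*6 = 3 - 6 = -3)
g = -3
p(f, Y) = 5*(-3 + f)/(Y + f) (p(f, Y) = ((f - 3)/(f + Y))*5 = ((-3 + f)/(Y + f))*5 = 5*(-3 + f)/(Y + f))
J(n) = -2
J(-4*(-10))/2918 - 2756/2770 = -2/2918 - 2756/2770 = -2*1/2918 - 2756*1/2770 = -1/1459 - 1378/1385 = -2011887/2020715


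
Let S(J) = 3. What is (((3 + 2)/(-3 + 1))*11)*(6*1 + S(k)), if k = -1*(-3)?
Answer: -495/2 ≈ -247.50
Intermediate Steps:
k = 3
(((3 + 2)/(-3 + 1))*11)*(6*1 + S(k)) = (((3 + 2)/(-3 + 1))*11)*(6*1 + 3) = ((5/(-2))*11)*(6 + 3) = ((5*(-1/2))*11)*9 = -5/2*11*9 = -55/2*9 = -495/2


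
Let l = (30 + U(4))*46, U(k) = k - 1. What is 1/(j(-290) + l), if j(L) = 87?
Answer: 1/1605 ≈ 0.00062305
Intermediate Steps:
U(k) = -1 + k
l = 1518 (l = (30 + (-1 + 4))*46 = (30 + 3)*46 = 33*46 = 1518)
1/(j(-290) + l) = 1/(87 + 1518) = 1/1605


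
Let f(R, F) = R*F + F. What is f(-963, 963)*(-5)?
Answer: 4632030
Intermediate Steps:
f(R, F) = F + F*R (f(R, F) = F*R + F = F + F*R)
f(-963, 963)*(-5) = (963*(1 - 963))*(-5) = (963*(-962))*(-5) = -926406*(-5) = 4632030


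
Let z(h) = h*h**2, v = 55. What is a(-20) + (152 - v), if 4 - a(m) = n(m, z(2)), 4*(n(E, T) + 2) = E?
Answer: 108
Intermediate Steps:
z(h) = h**3
n(E, T) = -2 + E/4
a(m) = 6 - m/4 (a(m) = 4 - (-2 + m/4) = 4 + (2 - m/4) = 6 - m/4)
a(-20) + (152 - v) = (6 - 1/4*(-20)) + (152 - 1*55) = (6 + 5) + (152 - 55) = 11 + 97 = 108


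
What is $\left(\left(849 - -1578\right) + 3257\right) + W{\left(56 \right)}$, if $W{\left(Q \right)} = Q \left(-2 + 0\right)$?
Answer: $5572$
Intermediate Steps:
$W{\left(Q \right)} = - 2 Q$ ($W{\left(Q \right)} = Q \left(-2\right) = - 2 Q$)
$\left(\left(849 - -1578\right) + 3257\right) + W{\left(56 \right)} = \left(\left(849 - -1578\right) + 3257\right) - 112 = \left(\left(849 + 1578\right) + 3257\right) - 112 = \left(2427 + 3257\right) - 112 = 5684 - 112 = 5572$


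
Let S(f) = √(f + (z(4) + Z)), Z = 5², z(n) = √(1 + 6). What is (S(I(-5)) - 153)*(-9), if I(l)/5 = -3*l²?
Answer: 1377 - 9*√(-350 + √7) ≈ 1377.0 - 167.74*I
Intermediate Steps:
z(n) = √7
Z = 25
I(l) = -15*l² (I(l) = 5*(-3*l²) = -15*l²)
S(f) = √(25 + f + √7) (S(f) = √(f + (√7 + 25)) = √(f + (25 + √7)) = √(25 + f + √7))
(S(I(-5)) - 153)*(-9) = (√(25 - 15*(-5)² + √7) - 153)*(-9) = (√(25 - 15*25 + √7) - 153)*(-9) = (√(25 - 375 + √7) - 153)*(-9) = (√(-350 + √7) - 153)*(-9) = (-153 + √(-350 + √7))*(-9) = 1377 - 9*√(-350 + √7)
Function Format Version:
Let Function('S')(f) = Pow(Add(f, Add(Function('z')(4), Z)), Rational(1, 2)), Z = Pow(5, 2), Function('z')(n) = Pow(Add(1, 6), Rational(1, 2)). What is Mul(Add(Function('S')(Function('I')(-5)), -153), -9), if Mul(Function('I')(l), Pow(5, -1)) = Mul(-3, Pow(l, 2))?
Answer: Add(1377, Mul(-9, Pow(Add(-350, Pow(7, Rational(1, 2))), Rational(1, 2)))) ≈ Add(1377.0, Mul(-167.74, I))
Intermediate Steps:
Function('z')(n) = Pow(7, Rational(1, 2))
Z = 25
Function('I')(l) = Mul(-15, Pow(l, 2)) (Function('I')(l) = Mul(5, Mul(-3, Pow(l, 2))) = Mul(-15, Pow(l, 2)))
Function('S')(f) = Pow(Add(25, f, Pow(7, Rational(1, 2))), Rational(1, 2)) (Function('S')(f) = Pow(Add(f, Add(Pow(7, Rational(1, 2)), 25)), Rational(1, 2)) = Pow(Add(f, Add(25, Pow(7, Rational(1, 2)))), Rational(1, 2)) = Pow(Add(25, f, Pow(7, Rational(1, 2))), Rational(1, 2)))
Mul(Add(Function('S')(Function('I')(-5)), -153), -9) = Mul(Add(Pow(Add(25, Mul(-15, Pow(-5, 2)), Pow(7, Rational(1, 2))), Rational(1, 2)), -153), -9) = Mul(Add(Pow(Add(25, Mul(-15, 25), Pow(7, Rational(1, 2))), Rational(1, 2)), -153), -9) = Mul(Add(Pow(Add(25, -375, Pow(7, Rational(1, 2))), Rational(1, 2)), -153), -9) = Mul(Add(Pow(Add(-350, Pow(7, Rational(1, 2))), Rational(1, 2)), -153), -9) = Mul(Add(-153, Pow(Add(-350, Pow(7, Rational(1, 2))), Rational(1, 2))), -9) = Add(1377, Mul(-9, Pow(Add(-350, Pow(7, Rational(1, 2))), Rational(1, 2))))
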